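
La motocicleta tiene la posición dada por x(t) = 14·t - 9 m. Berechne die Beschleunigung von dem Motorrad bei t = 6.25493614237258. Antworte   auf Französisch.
En partant de la position x(t) = 14·t - 9, nous prenons 2 dérivées. La dérivée de la position donne la vitesse: v(t) = 14. En dérivant la vitesse, nous obtenons l'accélération: a(t) = 0. De l'équation de l'accélération a(t) = 0, nous substituons t = 6.25493614237258 pour obtenir a = 0.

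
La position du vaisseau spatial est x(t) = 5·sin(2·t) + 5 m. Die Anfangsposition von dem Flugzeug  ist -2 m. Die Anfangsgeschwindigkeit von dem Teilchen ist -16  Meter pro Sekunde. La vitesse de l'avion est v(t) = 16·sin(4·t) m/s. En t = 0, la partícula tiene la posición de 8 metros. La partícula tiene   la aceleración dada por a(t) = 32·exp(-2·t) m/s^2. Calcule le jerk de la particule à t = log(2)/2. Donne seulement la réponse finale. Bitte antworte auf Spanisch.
La respuesta es -32.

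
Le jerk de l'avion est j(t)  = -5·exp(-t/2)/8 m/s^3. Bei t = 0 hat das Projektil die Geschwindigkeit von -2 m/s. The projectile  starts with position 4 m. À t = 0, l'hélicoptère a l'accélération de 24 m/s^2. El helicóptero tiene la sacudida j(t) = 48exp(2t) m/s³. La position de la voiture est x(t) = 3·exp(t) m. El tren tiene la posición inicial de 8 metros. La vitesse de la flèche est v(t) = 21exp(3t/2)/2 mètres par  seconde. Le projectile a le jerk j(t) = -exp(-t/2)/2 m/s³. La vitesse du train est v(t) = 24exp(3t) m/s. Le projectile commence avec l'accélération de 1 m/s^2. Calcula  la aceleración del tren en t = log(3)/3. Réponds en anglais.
To solve this, we need to take 1 derivative of our velocity equation v(t) = 24·exp(3·t). Taking d/dt of v(t), we find a(t) = 72·exp(3·t). We have acceleration a(t) = 72·exp(3·t). Substituting t = log(3)/3: a(log(3)/3) = 216.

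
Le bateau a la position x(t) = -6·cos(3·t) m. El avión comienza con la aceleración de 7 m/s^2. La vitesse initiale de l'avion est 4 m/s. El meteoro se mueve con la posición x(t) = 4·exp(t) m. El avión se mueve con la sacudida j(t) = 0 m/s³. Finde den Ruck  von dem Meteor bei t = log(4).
Wir müssen unsere Gleichung für die Position x(t) = 4·exp(t) 3-mal ableiten. Mit d/dt von x(t) finden wir v(t) = 4·exp(t). Die Ableitung von der Geschwindigkeit ergibt die Beschleunigung: a(t) = 4·exp(t). Durch Ableiten von der Beschleunigung erhalten wir den Ruck: j(t) = 4·exp(t). Wir haben den Ruck j(t) = 4·exp(t). Durch Einsetzen von t = log(4): j(log(4)) = 16.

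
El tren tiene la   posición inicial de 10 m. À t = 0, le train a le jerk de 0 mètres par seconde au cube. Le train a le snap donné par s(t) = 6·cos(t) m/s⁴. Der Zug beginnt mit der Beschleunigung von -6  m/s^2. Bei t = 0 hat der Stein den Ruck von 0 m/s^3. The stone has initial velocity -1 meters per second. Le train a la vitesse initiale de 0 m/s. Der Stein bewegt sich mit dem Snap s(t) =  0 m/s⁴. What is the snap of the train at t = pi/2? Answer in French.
De l'équation du snap s(t) = 6·cos(t), nous substituons t = pi/2 pour obtenir s = 0.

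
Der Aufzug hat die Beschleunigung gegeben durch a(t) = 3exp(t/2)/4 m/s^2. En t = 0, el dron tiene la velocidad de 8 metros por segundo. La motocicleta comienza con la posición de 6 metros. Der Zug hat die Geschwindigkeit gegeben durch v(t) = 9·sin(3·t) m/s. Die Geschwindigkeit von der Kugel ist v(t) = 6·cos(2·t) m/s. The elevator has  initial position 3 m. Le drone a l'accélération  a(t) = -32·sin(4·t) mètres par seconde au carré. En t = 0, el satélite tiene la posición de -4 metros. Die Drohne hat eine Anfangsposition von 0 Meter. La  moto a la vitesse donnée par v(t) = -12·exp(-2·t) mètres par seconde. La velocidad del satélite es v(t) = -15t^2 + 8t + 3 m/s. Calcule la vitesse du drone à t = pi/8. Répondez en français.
Nous devons intégrer notre équation de l'accélération a(t) = -32·sin(4·t) 1 fois. L'intégrale de l'accélération est la vitesse. En utilisant v(0) = 8, nous obtenons v(t) = 8·cos(4·t). En utilisant v(t) = 8·cos(4·t) et en substituant t = pi/8, nous trouvons v = 0.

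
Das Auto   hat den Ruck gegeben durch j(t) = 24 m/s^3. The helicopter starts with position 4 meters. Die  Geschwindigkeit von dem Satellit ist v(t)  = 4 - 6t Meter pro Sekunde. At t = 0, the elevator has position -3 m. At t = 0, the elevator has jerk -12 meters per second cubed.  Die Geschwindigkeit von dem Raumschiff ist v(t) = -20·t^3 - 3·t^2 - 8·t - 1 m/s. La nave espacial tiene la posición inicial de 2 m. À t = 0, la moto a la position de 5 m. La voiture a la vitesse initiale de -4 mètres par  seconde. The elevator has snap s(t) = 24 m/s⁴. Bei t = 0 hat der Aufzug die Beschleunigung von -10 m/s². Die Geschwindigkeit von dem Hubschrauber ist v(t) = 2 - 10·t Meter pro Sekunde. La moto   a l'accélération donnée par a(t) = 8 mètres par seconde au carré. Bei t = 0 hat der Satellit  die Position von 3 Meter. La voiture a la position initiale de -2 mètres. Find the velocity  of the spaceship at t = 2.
From the given velocity equation v(t) = -20·t^3 - 3·t^2 - 8·t - 1, we substitute t = 2 to get v = -189.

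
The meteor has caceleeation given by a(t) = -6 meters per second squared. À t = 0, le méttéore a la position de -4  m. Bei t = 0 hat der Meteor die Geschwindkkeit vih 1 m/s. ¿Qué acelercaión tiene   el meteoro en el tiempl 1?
Tenemos la aceleración a(t) = -6. Sustituyendo t = 1: a(1) = -6.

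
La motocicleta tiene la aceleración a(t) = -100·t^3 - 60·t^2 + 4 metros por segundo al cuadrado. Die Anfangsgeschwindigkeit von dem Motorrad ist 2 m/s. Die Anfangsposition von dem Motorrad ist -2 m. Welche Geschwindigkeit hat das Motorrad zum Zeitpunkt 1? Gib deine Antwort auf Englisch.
We need to integrate our acceleration equation a(t) = -100·t^3 - 60·t^2 + 4 1 time. Integrating acceleration and using the initial condition v(0) = 2, we get v(t) = -25·t^4 - 20·t^3 + 4·t + 2. We have velocity v(t) = -25·t^4 - 20·t^3 + 4·t + 2. Substituting t = 1: v(1) = -39.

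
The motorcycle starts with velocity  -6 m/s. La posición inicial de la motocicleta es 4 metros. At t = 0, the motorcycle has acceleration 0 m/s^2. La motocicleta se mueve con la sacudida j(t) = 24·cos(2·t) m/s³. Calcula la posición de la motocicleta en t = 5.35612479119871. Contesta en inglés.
We must find the integral of our jerk equation j(t) = 24·cos(2·t) 3 times. The integral of jerk, with a(0) = 0, gives acceleration: a(t) = 12·sin(2·t). Taking ∫a(t)dt and applying v(0) = -6, we find v(t) = -6·cos(2·t). Integrating velocity and using the initial condition x(0) = 4, we get x(t) = 4 - 3·sin(2·t). From the given position equation x(t) = 4 - 3·sin(2·t), we substitute t = 5.35612479119871 to get x = 6.88039398209054.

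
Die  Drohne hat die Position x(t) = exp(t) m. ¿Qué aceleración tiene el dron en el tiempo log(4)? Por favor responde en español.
Debemos derivar nuestra ecuación de la posición x(t) = exp(t) 2 veces. Derivando la posición, obtenemos la velocidad: v(t) = exp(t). Tomando d/dt de v(t), encontramos a(t) = exp(t). De la ecuación de la aceleración a(t) = exp(t), sustituimos t = log(4) para obtener a = 4.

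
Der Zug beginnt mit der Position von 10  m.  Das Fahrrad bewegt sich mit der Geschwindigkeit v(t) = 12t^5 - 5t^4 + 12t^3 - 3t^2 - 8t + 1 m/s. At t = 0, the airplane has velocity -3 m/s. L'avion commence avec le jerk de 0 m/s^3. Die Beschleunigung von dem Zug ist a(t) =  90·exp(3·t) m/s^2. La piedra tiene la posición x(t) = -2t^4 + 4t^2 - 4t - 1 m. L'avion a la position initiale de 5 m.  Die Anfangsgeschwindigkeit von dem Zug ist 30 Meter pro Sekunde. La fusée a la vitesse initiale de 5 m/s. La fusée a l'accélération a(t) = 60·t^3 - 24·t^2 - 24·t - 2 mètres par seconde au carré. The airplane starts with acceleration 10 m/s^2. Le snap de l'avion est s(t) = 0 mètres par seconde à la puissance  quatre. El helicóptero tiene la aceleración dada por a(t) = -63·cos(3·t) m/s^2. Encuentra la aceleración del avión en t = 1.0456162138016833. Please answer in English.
To find the answer, we compute 2 integrals of s(t) = 0. The antiderivative of snap, with j(0) = 0, gives jerk: j(t) = 0. The antiderivative of jerk is acceleration. Using a(0) = 10, we get a(t) = 10. From the given acceleration equation a(t) = 10, we substitute t = 1.0456162138016833 to get a = 10.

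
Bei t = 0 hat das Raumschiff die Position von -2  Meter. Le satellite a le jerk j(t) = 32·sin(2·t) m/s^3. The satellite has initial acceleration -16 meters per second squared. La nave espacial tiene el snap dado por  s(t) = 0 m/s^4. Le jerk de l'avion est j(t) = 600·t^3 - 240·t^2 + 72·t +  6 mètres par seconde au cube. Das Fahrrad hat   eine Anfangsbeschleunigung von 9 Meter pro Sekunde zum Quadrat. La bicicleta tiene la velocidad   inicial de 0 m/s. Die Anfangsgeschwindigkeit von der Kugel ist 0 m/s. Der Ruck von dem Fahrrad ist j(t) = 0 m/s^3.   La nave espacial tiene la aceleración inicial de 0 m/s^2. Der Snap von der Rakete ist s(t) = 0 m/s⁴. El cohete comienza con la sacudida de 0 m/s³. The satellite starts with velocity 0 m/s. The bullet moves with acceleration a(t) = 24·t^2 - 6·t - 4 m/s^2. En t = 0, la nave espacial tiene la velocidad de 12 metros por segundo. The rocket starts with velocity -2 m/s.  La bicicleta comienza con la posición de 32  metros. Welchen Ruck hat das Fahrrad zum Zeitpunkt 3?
Mit j(t) = 0 und Einsetzen von t = 3, finden wir j = 0.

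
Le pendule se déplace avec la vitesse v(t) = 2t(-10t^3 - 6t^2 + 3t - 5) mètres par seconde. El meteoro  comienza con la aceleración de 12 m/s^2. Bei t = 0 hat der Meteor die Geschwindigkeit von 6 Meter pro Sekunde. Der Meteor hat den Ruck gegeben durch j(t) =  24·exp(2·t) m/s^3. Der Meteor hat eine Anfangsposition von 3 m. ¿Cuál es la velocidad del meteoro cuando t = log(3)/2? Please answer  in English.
We must find the antiderivative of our jerk equation j(t) = 24·exp(2·t) 2 times. The antiderivative of jerk, with a(0) = 12, gives acceleration: a(t) = 12·exp(2·t). Taking ∫a(t)dt and applying v(0) = 6, we find v(t) = 6·exp(2·t). From the given velocity equation v(t) = 6·exp(2·t), we substitute t = log(3)/2 to get v = 18.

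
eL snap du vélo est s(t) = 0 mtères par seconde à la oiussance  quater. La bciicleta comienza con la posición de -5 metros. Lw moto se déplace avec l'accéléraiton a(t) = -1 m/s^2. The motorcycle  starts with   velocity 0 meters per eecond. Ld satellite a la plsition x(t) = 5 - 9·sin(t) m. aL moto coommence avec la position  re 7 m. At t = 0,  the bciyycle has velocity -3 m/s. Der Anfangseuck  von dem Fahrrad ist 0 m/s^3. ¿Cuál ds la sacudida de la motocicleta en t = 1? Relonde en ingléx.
Starting from acceleration a(t) = -1, we take 1 derivative. The derivative of acceleration gives jerk: j(t) = 0. Using j(t) = 0 and substituting t = 1, we find j = 0.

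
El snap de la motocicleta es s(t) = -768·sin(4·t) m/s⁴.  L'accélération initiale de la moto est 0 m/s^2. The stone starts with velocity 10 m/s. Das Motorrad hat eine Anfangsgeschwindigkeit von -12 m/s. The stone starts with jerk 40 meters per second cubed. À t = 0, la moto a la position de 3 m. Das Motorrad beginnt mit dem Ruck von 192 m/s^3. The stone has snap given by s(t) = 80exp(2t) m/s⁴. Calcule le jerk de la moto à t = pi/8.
En partant du snap s(t) = -768·sin(4·t), nous prenons 1 intégrale. En intégrant le snap et en utilisant la condition initiale j(0) = 192, nous obtenons j(t) = 192·cos(4·t). De l'équation du jerk j(t) = 192·cos(4·t), nous substituons t = pi/8 pour obtenir j = 0.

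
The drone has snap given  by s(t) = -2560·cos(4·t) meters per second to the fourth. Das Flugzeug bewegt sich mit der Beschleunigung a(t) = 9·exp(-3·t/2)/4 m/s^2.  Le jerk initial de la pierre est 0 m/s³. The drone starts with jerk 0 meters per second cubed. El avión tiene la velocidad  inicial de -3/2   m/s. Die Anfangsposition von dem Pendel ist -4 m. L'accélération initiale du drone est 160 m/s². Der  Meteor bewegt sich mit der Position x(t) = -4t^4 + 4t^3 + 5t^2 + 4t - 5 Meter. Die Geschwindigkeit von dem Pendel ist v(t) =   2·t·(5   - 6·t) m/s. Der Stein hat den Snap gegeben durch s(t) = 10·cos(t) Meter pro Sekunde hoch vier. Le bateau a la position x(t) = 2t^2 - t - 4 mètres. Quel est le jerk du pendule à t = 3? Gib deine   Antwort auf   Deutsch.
Um dies zu lösen, müssen wir 2 Ableitungen unserer Gleichung für die Geschwindigkeit v(t) = 2·t·(5 - 6·t) nehmen. Die Ableitung von der Geschwindigkeit ergibt die Beschleunigung: a(t) = 10 - 24·t. Durch Ableiten von der Beschleunigung erhalten wir den Ruck: j(t) = -24. Mit j(t) = -24 und Einsetzen von t = 3, finden wir j = -24.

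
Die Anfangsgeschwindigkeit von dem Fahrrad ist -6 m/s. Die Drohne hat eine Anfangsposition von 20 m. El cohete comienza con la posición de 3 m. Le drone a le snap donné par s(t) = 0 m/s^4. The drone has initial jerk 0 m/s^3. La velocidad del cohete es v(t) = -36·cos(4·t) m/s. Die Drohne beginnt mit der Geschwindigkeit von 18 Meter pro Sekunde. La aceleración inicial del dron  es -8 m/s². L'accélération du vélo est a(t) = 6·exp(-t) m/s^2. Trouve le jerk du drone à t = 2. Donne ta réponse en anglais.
Starting from snap s(t) = 0, we take 1 antiderivative. The antiderivative of snap, with j(0) = 0, gives jerk: j(t) = 0. Using j(t) = 0 and substituting t = 2, we find j = 0.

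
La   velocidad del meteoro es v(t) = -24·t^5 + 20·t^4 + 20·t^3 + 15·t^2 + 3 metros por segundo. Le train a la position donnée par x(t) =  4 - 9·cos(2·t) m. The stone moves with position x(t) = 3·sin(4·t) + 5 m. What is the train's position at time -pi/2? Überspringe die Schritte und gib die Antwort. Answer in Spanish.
La posición en t = -pi/2 es x = 13.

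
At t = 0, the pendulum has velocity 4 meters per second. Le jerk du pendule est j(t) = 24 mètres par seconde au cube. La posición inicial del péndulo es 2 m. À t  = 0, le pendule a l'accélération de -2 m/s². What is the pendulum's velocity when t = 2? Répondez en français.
En partant du jerk j(t) = 24, nous prenons 2 primitives. En prenant ∫j(t)dt et en appliquant a(0) = -2, nous trouvons a(t) = 24·t - 2. La primitive de l'accélération est la vitesse. En utilisant v(0) = 4, nous obtenons v(t) = 12·t^2 - 2·t + 4. De l'équation de la vitesse v(t) = 12·t^2 - 2·t + 4, nous substituons t = 2 pour obtenir v = 48.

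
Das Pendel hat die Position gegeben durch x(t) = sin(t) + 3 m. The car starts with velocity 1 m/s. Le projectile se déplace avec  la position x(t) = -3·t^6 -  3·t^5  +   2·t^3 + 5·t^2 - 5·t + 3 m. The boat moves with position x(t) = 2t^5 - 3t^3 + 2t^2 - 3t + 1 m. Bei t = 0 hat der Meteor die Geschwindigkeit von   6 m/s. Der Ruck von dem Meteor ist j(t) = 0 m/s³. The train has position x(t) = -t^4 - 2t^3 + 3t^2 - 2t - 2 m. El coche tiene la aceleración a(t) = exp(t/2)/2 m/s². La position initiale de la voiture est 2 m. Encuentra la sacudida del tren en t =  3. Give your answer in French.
En partant de la position x(t) = -t^4 - 2·t^3 + 3·t^2 - 2·t - 2, nous prenons 3 dérivées. La dérivée de la position donne la vitesse: v(t) = -4·t^3 - 6·t^2 + 6·t - 2. La dérivée de la vitesse donne l'accélération: a(t) = -12·t^2 - 12·t + 6. En dérivant l'accélération, nous obtenons le jerk: j(t) = -24·t - 12. De l'équation du jerk j(t) = -24·t - 12, nous substituons t = 3 pour obtenir j = -84.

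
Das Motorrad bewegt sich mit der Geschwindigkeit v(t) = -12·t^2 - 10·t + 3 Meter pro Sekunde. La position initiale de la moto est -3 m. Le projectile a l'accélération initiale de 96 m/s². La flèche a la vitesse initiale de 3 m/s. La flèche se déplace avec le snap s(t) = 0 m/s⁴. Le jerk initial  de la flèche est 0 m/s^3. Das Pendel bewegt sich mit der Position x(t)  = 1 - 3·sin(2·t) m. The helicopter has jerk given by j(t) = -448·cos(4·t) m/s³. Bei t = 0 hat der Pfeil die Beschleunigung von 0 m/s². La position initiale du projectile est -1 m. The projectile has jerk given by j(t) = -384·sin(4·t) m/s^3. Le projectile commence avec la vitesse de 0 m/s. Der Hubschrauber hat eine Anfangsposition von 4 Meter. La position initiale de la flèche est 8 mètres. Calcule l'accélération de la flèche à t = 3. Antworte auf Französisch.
En partant du snap s(t) = 0, nous prenons 2 intégrales. La primitive du snap est le jerk. En utilisant j(0) = 0, nous obtenons j(t) = 0. En prenant ∫j(t)dt et en appliquant a(0) = 0, nous trouvons a(t) = 0. De l'équation de l'accélération a(t) = 0, nous substituons t = 3 pour obtenir a = 0.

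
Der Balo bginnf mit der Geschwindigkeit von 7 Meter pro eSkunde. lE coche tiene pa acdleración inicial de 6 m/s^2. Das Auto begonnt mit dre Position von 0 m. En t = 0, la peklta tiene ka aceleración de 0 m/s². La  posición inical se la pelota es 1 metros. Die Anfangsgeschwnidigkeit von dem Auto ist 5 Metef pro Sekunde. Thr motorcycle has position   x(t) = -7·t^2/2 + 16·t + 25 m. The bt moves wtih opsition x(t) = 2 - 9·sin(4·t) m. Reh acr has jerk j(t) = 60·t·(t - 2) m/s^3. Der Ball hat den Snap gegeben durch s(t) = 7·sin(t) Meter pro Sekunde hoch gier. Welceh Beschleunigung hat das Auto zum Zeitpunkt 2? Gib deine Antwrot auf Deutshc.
Wir müssen das Integral unserer Gleichung für den Ruck j(t) = 60·t·(t - 2) 1-mal finden. Mit ∫j(t)dt und Anwendung von a(0) = 6, finden wir a(t) = 20·t^3 - 60·t^2 + 6. Aus der Gleichung für die Beschleunigung a(t) = 20·t^3 - 60·t^2 + 6, setzen wir t = 2 ein und erhalten a = -74.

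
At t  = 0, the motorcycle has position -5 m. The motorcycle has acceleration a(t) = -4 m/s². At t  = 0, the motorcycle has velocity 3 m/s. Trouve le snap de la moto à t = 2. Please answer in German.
Ausgehend von der Beschleunigung a(t) = -4, nehmen wir 2 Ableitungen. Die Ableitung von der Beschleunigung ergibt den Ruck: j(t) = 0. Die Ableitung von dem Ruck ergibt den Snap: s(t) = 0. Aus der Gleichung für den Snap s(t) = 0, setzen wir t = 2 ein und erhalten s = 0.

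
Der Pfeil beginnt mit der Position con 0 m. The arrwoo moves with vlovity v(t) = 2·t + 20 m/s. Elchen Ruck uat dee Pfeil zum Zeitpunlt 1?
Um dies zu lösen, müssen wir 2 Ableitungen unserer Gleichung für die Geschwindigkeit v(t) = 2·t + 20 nehmen. Mit d/dt von v(t) finden wir a(t) = 2. Die Ableitung von der Beschleunigung ergibt den Ruck: j(t) = 0. Wir haben den Ruck j(t) = 0. Durch Einsetzen von t = 1: j(1) = 0.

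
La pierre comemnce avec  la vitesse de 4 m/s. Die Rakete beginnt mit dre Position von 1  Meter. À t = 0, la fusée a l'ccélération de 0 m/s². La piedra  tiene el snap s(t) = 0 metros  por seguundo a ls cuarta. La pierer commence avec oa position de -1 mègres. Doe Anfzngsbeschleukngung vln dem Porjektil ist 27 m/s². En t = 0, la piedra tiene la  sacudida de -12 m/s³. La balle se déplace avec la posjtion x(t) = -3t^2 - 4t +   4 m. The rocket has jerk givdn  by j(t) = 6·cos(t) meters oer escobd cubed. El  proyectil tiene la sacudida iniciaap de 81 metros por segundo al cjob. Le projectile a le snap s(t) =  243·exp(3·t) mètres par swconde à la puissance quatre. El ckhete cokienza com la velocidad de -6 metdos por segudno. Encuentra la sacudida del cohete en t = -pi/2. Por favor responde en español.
Tenemos la sacudida j(t) = 6·cos(t). Sustituyendo t = -pi/2: j(-pi/2) = 0.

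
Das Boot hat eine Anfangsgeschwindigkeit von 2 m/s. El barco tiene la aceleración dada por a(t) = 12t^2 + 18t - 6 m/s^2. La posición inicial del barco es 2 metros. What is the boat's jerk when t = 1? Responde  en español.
Debemos derivar nuestra ecuación de la aceleración a(t) = 12·t^2 + 18·t - 6 1 vez. La derivada de la aceleración da la sacudida: j(t) = 24·t + 18. Usando j(t) = 24·t + 18 y sustituyendo t = 1, encontramos j = 42.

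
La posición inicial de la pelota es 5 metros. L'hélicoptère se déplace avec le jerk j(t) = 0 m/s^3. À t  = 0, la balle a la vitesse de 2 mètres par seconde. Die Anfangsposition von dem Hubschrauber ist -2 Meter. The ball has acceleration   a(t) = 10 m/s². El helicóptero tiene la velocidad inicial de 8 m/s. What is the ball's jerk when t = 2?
To solve this, we need to take 1 derivative of our acceleration equation a(t) = 10. The derivative of acceleration gives jerk: j(t) = 0. From the given jerk equation j(t) = 0, we substitute t = 2 to get j = 0.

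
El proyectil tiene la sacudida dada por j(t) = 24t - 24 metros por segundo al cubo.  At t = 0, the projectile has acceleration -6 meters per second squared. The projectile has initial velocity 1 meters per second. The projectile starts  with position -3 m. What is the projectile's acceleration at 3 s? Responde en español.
Partiendo de la sacudida j(t) = 24·t - 24, tomamos 1 integral. La integral de la sacudida es la aceleración. Usando a(0) = -6, obtenemos a(t) = 12·t^2 - 24·t - 6. De la ecuación de la aceleración a(t) = 12·t^2 - 24·t - 6, sustituimos t = 3 para obtener a = 30.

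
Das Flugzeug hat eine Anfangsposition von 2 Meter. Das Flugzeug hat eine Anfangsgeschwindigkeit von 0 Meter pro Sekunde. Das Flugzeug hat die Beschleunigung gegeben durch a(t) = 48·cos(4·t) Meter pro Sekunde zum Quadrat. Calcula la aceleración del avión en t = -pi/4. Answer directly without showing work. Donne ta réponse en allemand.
a(-pi/4) = -48.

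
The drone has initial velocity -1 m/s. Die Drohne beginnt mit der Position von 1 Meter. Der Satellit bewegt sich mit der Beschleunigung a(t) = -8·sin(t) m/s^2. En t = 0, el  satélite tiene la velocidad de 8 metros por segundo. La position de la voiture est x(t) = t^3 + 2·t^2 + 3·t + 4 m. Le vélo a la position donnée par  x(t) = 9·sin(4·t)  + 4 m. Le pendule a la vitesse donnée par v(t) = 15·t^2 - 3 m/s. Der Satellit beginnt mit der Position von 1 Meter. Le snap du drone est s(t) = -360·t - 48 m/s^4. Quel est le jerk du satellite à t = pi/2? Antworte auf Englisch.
We must differentiate our acceleration equation a(t) = -8·sin(t) 1 time. Differentiating acceleration, we get jerk: j(t) = -8·cos(t). Using j(t) = -8·cos(t) and substituting t = pi/2, we find j = 0.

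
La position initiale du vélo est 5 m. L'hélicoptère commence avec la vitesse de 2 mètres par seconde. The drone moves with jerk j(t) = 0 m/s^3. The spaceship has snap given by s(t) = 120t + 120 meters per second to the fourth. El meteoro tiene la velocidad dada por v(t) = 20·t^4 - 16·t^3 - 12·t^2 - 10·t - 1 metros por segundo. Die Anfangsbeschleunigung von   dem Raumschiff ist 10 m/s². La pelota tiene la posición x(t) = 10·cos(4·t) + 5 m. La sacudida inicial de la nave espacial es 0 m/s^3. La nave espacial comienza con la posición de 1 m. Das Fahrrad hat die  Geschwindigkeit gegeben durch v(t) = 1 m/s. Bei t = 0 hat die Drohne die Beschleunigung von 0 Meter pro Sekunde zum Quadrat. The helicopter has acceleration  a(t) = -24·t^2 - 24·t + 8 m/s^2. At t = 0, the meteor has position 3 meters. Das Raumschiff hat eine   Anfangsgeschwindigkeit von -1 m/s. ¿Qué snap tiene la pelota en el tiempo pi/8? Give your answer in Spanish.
Partiendo de la posición x(t) = 10·cos(4·t) + 5, tomamos 4 derivadas. Derivando la posición, obtenemos la velocidad: v(t) = -40·sin(4·t). Tomando d/dt de v(t), encontramos a(t) = -160·cos(4·t). La derivada de la aceleración da la sacudida: j(t) = 640·sin(4·t). Derivando la sacudida, obtenemos el snap: s(t) = 2560·cos(4·t). De la ecuación del snap s(t) = 2560·cos(4·t), sustituimos t = pi/8 para obtener s = 0.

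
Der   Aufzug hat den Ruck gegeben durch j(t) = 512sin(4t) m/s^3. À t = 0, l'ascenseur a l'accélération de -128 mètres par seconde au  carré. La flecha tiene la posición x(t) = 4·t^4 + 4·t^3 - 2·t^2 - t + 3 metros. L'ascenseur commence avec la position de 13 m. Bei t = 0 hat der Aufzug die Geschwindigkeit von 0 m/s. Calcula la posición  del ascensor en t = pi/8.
Para resolver esto, necesitamos tomar 3 integrales de nuestra ecuación de la sacudida j(t) = 512·sin(4·t). Integrando la sacudida y usando la condición inicial a(0) = -128, obtenemos a(t) = -128·cos(4·t). La antiderivada de la aceleración, con v(0) = 0, da la velocidad: v(t) = -32·sin(4·t). La antiderivada de la velocidad es la posición. Usando x(0) = 13, obtenemos x(t) = 8·cos(4·t) + 5. De la ecuación de la posición x(t) = 8·cos(4·t) + 5, sustituimos t = pi/8 para obtener x = 5.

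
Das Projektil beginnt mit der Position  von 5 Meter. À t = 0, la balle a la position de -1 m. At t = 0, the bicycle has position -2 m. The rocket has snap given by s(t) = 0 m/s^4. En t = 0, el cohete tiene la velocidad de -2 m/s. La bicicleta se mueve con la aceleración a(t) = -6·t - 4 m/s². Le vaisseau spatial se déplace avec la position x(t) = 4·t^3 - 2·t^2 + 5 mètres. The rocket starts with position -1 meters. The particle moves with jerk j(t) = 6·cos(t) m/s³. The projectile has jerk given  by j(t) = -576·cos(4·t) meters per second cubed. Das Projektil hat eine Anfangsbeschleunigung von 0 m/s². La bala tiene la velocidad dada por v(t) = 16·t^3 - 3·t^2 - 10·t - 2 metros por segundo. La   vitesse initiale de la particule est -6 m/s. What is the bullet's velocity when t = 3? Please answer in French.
Nous avons la vitesse v(t) = 16·t^3 - 3·t^2 - 10·t - 2. En substituant t = 3: v(3) = 373.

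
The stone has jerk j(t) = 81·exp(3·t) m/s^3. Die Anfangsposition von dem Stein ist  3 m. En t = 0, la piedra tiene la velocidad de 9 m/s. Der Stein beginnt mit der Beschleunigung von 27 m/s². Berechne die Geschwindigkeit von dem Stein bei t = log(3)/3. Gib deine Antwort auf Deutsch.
Wir müssen die Stammfunktion unserer Gleichung für den Ruck j(t) = 81·exp(3·t) 2-mal finden. Das Integral von dem Ruck ist die Beschleunigung. Mit a(0) = 27 erhalten wir a(t) = 27·exp(3·t). Mit ∫a(t)dt und Anwendung von v(0) = 9, finden wir v(t) = 9·exp(3·t). Mit v(t) = 9·exp(3·t) und Einsetzen von t = log(3)/3, finden wir v = 27.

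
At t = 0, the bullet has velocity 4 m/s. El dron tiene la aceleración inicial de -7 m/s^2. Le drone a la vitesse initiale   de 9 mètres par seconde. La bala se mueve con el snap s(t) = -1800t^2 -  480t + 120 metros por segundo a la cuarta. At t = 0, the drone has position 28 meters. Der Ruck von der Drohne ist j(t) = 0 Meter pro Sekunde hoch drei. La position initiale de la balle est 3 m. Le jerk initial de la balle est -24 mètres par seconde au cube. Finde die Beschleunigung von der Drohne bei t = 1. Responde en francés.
En partant du jerk j(t) = 0, nous prenons 1 intégrale. En prenant ∫j(t)dt et en appliquant a(0) = -7, nous trouvons a(t) = -7. Nous avons l'accélération a(t) = -7. En substituant t = 1: a(1) = -7.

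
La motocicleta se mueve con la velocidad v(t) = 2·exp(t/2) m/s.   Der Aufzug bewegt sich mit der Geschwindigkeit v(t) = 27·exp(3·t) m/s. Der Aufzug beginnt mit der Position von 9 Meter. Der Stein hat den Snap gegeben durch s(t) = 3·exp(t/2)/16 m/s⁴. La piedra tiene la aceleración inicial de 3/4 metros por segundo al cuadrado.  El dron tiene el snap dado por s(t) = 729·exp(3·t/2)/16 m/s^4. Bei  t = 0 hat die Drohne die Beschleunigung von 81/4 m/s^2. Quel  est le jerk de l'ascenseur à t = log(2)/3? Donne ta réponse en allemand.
Ausgehend von der Geschwindigkeit v(t) = 27·exp(3·t), nehmen wir 2 Ableitungen. Mit d/dt von v(t) finden wir a(t) = 81·exp(3·t). Die Ableitung von der Beschleunigung ergibt den Ruck: j(t) = 243·exp(3·t). Mit j(t) = 243·exp(3·t) und Einsetzen von t = log(2)/3, finden wir j = 486.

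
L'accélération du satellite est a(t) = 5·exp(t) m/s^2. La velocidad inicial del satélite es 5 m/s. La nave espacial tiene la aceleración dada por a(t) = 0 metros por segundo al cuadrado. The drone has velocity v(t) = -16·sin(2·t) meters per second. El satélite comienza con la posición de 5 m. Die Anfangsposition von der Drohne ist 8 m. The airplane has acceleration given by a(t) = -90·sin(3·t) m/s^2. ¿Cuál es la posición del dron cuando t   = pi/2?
Debemos encontrar la integral de nuestra ecuación de la velocidad v(t) = -16·sin(2·t) 1 vez. Tomando ∫v(t)dt y aplicando x(0) = 8, encontramos x(t) = 8·cos(2·t). Usando x(t) = 8·cos(2·t) y sustituyendo t = pi/2, encontramos x = -8.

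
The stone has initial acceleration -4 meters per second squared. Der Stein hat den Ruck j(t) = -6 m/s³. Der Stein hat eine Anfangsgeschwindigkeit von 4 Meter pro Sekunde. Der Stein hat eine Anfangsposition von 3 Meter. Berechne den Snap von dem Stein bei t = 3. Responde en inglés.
To solve this, we need to take 1 derivative of our jerk equation j(t) = -6. Differentiating jerk, we get snap: s(t) = 0. From the given snap equation s(t) = 0, we substitute t = 3 to get s = 0.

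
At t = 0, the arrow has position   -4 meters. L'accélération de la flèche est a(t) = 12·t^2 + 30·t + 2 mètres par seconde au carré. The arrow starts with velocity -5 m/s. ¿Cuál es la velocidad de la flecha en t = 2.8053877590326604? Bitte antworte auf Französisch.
Nous devons trouver l'intégrale de notre équation de l'accélération a(t) = 12·t^2 + 30·t + 2 1 fois. En intégrant l'accélération et en utilisant la condition initiale v(0) = -5, nous obtenons v(t) = 4·t^3 + 15·t^2 + 2·t - 5. De l'équation de la vitesse v(t) = 4·t^3 + 15·t^2 + 2·t - 5, nous substituons t = 2.8053877590326604 pour obtenir v = 206.979639030427.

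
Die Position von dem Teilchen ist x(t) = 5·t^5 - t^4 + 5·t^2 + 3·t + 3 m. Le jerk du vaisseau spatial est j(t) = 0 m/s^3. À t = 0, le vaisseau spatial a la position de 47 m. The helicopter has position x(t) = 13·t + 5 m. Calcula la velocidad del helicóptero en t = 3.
Para resolver esto, necesitamos tomar 1 derivada de nuestra ecuación de la posición x(t) = 13·t + 5. La derivada de la posición da la velocidad: v(t) = 13. Tenemos la velocidad v(t) = 13. Sustituyendo t = 3: v(3) = 13.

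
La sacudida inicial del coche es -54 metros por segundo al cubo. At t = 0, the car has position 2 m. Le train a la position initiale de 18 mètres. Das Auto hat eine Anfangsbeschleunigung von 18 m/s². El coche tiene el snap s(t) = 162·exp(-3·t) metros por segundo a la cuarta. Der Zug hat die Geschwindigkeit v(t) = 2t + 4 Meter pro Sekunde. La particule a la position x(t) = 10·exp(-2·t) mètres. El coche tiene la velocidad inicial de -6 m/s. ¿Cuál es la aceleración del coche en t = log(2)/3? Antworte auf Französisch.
Pour résoudre ceci, nous devons prendre 2 primitives de notre équation du snap s(t) = 162·exp(-3·t). L'intégrale du snap est le jerk. En utilisant j(0) = -54, nous obtenons j(t) = -54·exp(-3·t). L'intégrale du jerk est l'accélération. En utilisant a(0) = 18, nous obtenons a(t) = 18·exp(-3·t). En utilisant a(t) = 18·exp(-3·t) et en substituant t = log(2)/3, nous trouvons a = 9.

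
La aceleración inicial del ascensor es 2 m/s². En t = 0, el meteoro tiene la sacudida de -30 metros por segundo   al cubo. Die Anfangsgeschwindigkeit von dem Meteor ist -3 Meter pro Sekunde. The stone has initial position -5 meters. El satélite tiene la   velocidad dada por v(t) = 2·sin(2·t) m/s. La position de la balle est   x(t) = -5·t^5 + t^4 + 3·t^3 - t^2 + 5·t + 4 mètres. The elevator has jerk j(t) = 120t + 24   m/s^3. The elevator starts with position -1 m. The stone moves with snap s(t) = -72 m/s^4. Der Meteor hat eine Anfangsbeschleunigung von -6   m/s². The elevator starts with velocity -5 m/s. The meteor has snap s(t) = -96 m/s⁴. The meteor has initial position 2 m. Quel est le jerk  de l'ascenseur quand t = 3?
En utilisant j(t) = 120·t + 24 et en substituant t = 3, nous trouvons j = 384.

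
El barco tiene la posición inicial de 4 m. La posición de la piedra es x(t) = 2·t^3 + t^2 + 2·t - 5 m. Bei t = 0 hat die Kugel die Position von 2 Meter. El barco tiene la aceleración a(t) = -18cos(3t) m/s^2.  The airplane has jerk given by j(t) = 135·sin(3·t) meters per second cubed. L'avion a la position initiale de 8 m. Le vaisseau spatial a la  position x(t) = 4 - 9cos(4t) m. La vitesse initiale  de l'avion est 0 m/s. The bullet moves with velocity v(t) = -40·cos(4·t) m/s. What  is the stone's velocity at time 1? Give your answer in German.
Um dies zu lösen, müssen wir 1 Ableitung unserer Gleichung für die Position x(t) = 2·t^3 + t^2 + 2·t - 5 nehmen. Die Ableitung von der Position ergibt die Geschwindigkeit: v(t) = 6·t^2 + 2·t + 2. Wir haben die Geschwindigkeit v(t) = 6·t^2 + 2·t + 2. Durch Einsetzen von t = 1: v(1) = 10.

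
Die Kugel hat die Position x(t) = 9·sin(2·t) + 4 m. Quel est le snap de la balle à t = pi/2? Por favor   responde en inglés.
We must differentiate our position equation x(t) = 9·sin(2·t) + 4 4 times. Taking d/dt of x(t), we find v(t) = 18·cos(2·t). The derivative of velocity gives acceleration: a(t) = -36·sin(2·t). Differentiating acceleration, we get jerk: j(t) = -72·cos(2·t). Taking d/dt of j(t), we find s(t) = 144·sin(2·t). From the given snap equation s(t) = 144·sin(2·t), we substitute t = pi/2 to get s = 0.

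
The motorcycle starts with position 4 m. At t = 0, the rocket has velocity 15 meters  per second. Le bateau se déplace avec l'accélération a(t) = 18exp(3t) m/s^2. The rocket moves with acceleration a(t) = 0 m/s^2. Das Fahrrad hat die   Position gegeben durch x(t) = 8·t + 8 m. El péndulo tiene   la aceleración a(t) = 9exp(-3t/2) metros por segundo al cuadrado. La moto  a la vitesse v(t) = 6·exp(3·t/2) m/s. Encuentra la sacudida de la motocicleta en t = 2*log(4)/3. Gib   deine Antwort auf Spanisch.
Para resolver esto, necesitamos tomar 2 derivadas de nuestra ecuación de la velocidad v(t) = 6·exp(3·t/2). Derivando la velocidad, obtenemos la aceleración: a(t) = 9·exp(3·t/2). Tomando d/dt de a(t), encontramos j(t) = 27·exp(3·t/2)/2. Usando j(t) = 27·exp(3·t/2)/2 y sustituyendo t = 2*log(4)/3, encontramos j = 54.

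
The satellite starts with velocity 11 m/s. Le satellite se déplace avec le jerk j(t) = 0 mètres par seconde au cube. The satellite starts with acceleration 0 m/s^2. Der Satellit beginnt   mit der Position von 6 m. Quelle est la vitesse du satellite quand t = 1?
En partant du jerk j(t) = 0, nous prenons 2 intégrales. En prenant ∫j(t)dt et en appliquant a(0) = 0, nous trouvons a(t) = 0. La primitive de l'accélération, avec v(0) = 11, donne la vitesse: v(t) = 11. En utilisant v(t) = 11 et en substituant t = 1, nous trouvons v = 11.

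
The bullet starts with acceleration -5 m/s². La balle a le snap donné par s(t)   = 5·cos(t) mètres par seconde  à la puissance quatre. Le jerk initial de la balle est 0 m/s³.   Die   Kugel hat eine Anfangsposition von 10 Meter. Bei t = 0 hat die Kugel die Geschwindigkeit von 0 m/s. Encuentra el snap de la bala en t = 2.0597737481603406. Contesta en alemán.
Wir haben den Snap s(t) = 5·cos(t). Durch Einsetzen von t = 2.0597737481603406: s(2.0597737481603406) = -2.34861693769823.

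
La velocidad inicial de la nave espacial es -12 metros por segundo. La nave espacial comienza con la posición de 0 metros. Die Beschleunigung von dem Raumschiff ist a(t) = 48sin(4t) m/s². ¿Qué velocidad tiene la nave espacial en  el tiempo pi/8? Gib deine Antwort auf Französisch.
Pour résoudre ceci, nous devons prendre 1 primitive de notre équation de l'accélération a(t) = 48·sin(4·t). En prenant ∫a(t)dt et en appliquant v(0) = -12, nous trouvons v(t) = -12·cos(4·t). Nous avons la vitesse v(t) = -12·cos(4·t). En substituant t = pi/8: v(pi/8) = 0.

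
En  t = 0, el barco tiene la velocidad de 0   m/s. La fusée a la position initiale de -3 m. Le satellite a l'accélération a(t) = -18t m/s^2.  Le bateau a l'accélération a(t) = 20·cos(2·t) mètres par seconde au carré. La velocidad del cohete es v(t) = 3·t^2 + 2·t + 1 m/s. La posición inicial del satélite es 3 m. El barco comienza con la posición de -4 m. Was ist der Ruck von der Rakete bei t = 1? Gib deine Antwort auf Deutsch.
Um dies zu lösen, müssen wir 2 Ableitungen unserer Gleichung für die Geschwindigkeit v(t) = 3·t^2 + 2·t + 1 nehmen. Mit d/dt von v(t) finden wir a(t) = 6·t + 2. Die Ableitung von der Beschleunigung ergibt den Ruck: j(t) = 6. Mit j(t) = 6 und Einsetzen von t = 1, finden wir j = 6.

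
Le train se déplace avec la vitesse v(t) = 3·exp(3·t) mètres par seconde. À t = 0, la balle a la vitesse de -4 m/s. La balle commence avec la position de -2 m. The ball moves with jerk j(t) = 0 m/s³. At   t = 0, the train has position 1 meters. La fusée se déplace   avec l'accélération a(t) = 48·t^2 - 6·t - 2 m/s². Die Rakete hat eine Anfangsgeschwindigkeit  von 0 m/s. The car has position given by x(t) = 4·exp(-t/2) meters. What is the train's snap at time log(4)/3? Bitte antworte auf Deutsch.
Um dies zu lösen, müssen wir 3 Ableitungen unserer Gleichung für die Geschwindigkeit v(t) = 3·exp(3·t) nehmen. Mit d/dt von v(t) finden wir a(t) = 9·exp(3·t). Die Ableitung von der Beschleunigung ergibt den Ruck: j(t) = 27·exp(3·t). Mit d/dt von j(t) finden wir s(t) = 81·exp(3·t). Mit s(t) = 81·exp(3·t) und Einsetzen von t = log(4)/3, finden wir s = 324.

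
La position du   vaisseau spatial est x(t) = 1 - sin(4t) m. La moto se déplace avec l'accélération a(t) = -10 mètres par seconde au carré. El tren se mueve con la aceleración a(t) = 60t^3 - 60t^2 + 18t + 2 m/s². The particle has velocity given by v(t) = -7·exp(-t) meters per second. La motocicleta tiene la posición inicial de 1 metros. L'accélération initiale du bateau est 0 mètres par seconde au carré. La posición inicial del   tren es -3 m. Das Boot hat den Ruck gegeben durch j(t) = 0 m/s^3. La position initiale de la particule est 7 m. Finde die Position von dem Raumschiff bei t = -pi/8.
Aus der Gleichung für die Position x(t) = 1 - sin(4·t), setzen wir t = -pi/8 ein und erhalten x = 2.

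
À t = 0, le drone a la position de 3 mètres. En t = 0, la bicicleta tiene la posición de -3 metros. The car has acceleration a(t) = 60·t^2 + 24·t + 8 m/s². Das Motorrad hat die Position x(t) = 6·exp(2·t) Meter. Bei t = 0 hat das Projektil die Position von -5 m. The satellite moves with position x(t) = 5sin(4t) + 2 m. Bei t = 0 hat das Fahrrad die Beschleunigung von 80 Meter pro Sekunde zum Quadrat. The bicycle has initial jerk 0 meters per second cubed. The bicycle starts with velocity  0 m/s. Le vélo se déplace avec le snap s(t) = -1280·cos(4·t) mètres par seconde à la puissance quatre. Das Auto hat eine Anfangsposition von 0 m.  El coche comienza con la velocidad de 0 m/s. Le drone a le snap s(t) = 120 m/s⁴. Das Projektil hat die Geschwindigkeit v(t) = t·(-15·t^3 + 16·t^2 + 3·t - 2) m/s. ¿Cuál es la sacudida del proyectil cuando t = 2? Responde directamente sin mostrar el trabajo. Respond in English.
j(2) = -522.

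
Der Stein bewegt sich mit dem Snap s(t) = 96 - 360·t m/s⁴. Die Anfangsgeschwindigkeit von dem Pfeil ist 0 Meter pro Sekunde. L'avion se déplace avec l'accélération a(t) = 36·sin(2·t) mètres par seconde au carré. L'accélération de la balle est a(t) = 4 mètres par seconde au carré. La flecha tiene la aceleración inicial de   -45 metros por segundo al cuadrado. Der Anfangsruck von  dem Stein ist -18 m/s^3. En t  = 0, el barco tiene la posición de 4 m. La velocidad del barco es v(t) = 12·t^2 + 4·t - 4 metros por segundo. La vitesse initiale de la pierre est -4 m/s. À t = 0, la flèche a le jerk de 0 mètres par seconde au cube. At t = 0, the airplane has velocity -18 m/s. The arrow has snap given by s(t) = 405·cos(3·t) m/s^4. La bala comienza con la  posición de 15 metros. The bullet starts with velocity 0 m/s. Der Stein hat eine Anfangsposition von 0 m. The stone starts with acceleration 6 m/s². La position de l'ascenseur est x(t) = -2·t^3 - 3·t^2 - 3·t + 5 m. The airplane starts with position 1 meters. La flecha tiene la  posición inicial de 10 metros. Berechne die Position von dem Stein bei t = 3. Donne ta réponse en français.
Nous devons trouver l'intégrale de notre équation du snap s(t) = 96 - 360·t 4 fois. En intégrant le snap et en utilisant la condition initiale j(0) = -18, nous obtenons j(t) = -180·t^2 + 96·t - 18. En intégrant le jerk et en utilisant la condition initiale a(0) = 6, nous obtenons a(t) = -60·t^3 + 48·t^2 - 18·t + 6. L'intégrale de l'accélération, avec v(0) = -4, donne la vitesse: v(t) = -15·t^4 + 16·t^3 - 9·t^2 + 6·t - 4. L'intégrale de la vitesse, avec x(0) = 0, donne la position: x(t) = -3·t^5 + 4·t^4 - 3·t^3 + 3·t^2 - 4·t. En utilisant x(t) = -3·t^5 + 4·t^4 - 3·t^3 + 3·t^2 - 4·t et en substituant t = 3, nous trouvons x = -471.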